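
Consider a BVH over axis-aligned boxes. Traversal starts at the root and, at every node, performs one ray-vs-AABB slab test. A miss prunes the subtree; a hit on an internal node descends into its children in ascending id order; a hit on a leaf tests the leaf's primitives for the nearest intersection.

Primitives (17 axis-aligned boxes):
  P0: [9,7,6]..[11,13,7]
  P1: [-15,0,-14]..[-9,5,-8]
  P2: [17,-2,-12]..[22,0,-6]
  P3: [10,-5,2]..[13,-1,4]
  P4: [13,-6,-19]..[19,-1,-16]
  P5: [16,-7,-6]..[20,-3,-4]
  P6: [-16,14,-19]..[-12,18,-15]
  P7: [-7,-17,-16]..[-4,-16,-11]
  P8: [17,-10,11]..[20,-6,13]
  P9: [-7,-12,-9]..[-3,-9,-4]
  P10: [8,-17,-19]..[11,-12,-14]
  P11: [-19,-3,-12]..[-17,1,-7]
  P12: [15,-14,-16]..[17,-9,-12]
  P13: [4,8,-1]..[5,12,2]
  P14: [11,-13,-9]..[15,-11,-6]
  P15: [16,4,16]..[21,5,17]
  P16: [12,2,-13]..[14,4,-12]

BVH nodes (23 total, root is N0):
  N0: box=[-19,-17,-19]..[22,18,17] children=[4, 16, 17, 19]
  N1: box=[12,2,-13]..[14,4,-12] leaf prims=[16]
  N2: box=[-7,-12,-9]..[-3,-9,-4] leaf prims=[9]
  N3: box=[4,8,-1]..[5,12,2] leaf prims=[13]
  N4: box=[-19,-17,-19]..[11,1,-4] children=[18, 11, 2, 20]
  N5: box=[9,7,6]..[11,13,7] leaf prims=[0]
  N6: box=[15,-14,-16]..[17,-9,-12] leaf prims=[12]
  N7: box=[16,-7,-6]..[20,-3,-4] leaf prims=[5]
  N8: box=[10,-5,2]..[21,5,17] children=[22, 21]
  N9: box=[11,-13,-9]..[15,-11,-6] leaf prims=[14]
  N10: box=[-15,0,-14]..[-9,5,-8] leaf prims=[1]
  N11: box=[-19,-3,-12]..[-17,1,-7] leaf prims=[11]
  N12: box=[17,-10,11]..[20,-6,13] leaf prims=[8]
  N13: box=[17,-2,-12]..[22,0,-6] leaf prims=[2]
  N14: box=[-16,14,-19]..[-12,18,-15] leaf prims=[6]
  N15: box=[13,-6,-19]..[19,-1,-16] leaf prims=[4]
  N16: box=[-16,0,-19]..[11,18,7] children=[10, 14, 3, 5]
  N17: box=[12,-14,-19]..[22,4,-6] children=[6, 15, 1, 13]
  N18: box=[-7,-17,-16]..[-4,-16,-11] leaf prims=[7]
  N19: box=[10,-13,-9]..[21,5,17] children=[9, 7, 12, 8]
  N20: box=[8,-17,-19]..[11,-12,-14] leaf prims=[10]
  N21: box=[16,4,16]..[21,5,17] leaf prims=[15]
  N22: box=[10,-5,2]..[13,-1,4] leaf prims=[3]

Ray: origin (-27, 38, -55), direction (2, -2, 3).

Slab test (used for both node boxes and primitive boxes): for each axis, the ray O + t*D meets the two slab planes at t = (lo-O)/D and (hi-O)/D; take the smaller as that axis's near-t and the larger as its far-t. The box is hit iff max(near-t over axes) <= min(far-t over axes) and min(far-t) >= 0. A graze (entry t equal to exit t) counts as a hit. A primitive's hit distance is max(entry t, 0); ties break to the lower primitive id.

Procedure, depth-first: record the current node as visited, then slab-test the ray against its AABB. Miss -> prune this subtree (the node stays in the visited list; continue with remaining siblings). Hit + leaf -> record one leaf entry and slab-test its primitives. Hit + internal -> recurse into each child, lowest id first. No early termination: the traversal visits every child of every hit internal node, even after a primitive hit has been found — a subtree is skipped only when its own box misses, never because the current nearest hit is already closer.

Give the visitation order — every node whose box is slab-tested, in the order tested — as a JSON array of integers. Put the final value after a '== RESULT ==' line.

Trace the traversal:
N0 x:[4,49/2] y:[10,55/2] z:[12,24] -> hit [12,24], descend [4, 16, 17, 19]
  N4 x:[4,19] y:[37/2,55/2] z:[12,17] -> miss, prune
  N16 x:[11/2,19] y:[10,19] z:[12,62/3] -> hit [12,19], descend [3, 5, 10, 14]
    N3 x:[31/2,16] y:[13,15] z:[18,19] -> miss, prune
    N5 x:[18,19] y:[25/2,31/2] z:[61/3,62/3] -> miss, prune
    N10 x:[6,9] y:[33/2,19] z:[41/3,47/3] -> miss, prune
    N14 x:[11/2,15/2] y:[10,12] z:[12,40/3] -> miss, prune
  N17 x:[39/2,49/2] y:[17,26] z:[12,49/3] -> miss, prune
  N19 x:[37/2,24] y:[33/2,51/2] z:[46/3,24] -> hit [37/2,24], descend [7, 8, 9, 12]
    N7 x:[43/2,47/2] y:[41/2,45/2] z:[49/3,17] -> miss, prune
    N8 x:[37/2,24] y:[33/2,43/2] z:[19,24] -> hit [19,43/2], descend [21, 22]
      N21 x:[43/2,24] y:[33/2,17] z:[71/3,24] -> miss, prune
      N22 x:[37/2,20] y:[39/2,43/2] z:[19,59/3] -> hit [39/2,59/3] leaf, test {P3@t=39/2}
    N9 x:[19,21] y:[49/2,51/2] z:[46/3,49/3] -> miss, prune
    N12 x:[22,47/2] y:[22,24] z:[22,68/3] -> hit [22,68/3] leaf, test {P8@t=22}

order=[0, 4, 16, 3, 5, 10, 14, 17, 19, 7, 8, 21, 22, 9, 12]  |boxes|=15  |leaves|=2  hit=P3

== RESULT ==
[0, 4, 16, 3, 5, 10, 14, 17, 19, 7, 8, 21, 22, 9, 12]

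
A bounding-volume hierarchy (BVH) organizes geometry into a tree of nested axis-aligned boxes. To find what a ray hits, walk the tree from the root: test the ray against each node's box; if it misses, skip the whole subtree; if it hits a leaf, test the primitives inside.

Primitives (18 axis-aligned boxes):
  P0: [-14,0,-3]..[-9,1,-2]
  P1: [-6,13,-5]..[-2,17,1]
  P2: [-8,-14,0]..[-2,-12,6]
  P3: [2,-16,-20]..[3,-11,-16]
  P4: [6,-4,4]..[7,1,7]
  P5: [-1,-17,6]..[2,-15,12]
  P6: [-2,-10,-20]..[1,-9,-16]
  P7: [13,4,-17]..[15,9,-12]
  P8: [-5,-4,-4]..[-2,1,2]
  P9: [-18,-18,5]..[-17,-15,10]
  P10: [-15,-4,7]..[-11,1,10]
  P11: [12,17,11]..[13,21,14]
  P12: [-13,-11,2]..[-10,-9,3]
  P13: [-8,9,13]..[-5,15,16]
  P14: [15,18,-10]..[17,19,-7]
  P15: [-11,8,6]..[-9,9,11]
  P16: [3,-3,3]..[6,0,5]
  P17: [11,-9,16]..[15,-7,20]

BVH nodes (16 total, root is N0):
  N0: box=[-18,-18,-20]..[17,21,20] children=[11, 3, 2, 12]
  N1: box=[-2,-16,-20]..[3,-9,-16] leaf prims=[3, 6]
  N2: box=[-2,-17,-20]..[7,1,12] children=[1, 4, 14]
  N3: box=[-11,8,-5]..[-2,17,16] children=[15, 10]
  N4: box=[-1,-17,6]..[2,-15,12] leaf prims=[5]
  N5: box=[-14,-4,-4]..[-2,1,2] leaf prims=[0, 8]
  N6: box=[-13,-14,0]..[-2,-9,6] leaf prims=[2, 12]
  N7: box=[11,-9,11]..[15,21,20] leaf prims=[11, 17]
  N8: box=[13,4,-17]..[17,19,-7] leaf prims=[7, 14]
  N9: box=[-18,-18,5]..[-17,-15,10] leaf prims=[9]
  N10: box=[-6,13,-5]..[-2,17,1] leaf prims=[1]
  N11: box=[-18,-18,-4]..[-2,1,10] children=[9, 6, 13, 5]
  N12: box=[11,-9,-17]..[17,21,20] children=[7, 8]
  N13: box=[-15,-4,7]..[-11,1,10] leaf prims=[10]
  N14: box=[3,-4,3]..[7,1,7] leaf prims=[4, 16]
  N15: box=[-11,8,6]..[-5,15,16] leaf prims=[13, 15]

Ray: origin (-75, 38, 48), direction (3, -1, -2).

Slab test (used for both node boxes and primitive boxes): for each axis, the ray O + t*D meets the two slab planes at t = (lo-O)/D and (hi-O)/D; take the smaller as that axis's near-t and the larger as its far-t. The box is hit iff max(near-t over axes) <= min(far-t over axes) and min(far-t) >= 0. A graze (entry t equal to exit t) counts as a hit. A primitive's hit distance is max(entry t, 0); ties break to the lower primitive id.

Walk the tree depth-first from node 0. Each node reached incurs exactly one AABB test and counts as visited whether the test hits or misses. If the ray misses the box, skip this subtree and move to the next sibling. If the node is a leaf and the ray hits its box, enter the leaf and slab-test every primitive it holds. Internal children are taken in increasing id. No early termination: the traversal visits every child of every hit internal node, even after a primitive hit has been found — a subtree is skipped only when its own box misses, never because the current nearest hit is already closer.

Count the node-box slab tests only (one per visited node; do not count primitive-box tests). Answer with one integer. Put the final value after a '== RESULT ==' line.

Trace the traversal:
N0 x:[19,92/3] y:[17,56] z:[14,34] -> hit [19,92/3], descend [2, 3, 11, 12]
  N2 x:[73/3,82/3] y:[37,55] z:[18,34] -> miss, prune
  N3 x:[64/3,73/3] y:[21,30] z:[16,53/2] -> hit [64/3,73/3], descend [10, 15]
    N10 x:[23,73/3] y:[21,25] z:[47/2,53/2] -> hit [47/2,73/3] leaf, test {P1@t=47/2}
    N15 x:[64/3,70/3] y:[23,30] z:[16,21] -> miss, prune
  N11 x:[19,73/3] y:[37,56] z:[19,26] -> miss, prune
  N12 x:[86/3,92/3] y:[17,47] z:[14,65/2] -> hit [86/3,92/3], descend [7, 8]
    N7 x:[86/3,30] y:[17,47] z:[14,37/2] -> miss, prune
    N8 x:[88/3,92/3] y:[19,34] z:[55/2,65/2] -> hit [88/3,92/3] leaf, test {P7@t=30, P14(miss)}

order=[0, 2, 3, 10, 15, 11, 12, 7, 8]  |boxes|=9  |leaves|=2  hit=P1

== RESULT ==
9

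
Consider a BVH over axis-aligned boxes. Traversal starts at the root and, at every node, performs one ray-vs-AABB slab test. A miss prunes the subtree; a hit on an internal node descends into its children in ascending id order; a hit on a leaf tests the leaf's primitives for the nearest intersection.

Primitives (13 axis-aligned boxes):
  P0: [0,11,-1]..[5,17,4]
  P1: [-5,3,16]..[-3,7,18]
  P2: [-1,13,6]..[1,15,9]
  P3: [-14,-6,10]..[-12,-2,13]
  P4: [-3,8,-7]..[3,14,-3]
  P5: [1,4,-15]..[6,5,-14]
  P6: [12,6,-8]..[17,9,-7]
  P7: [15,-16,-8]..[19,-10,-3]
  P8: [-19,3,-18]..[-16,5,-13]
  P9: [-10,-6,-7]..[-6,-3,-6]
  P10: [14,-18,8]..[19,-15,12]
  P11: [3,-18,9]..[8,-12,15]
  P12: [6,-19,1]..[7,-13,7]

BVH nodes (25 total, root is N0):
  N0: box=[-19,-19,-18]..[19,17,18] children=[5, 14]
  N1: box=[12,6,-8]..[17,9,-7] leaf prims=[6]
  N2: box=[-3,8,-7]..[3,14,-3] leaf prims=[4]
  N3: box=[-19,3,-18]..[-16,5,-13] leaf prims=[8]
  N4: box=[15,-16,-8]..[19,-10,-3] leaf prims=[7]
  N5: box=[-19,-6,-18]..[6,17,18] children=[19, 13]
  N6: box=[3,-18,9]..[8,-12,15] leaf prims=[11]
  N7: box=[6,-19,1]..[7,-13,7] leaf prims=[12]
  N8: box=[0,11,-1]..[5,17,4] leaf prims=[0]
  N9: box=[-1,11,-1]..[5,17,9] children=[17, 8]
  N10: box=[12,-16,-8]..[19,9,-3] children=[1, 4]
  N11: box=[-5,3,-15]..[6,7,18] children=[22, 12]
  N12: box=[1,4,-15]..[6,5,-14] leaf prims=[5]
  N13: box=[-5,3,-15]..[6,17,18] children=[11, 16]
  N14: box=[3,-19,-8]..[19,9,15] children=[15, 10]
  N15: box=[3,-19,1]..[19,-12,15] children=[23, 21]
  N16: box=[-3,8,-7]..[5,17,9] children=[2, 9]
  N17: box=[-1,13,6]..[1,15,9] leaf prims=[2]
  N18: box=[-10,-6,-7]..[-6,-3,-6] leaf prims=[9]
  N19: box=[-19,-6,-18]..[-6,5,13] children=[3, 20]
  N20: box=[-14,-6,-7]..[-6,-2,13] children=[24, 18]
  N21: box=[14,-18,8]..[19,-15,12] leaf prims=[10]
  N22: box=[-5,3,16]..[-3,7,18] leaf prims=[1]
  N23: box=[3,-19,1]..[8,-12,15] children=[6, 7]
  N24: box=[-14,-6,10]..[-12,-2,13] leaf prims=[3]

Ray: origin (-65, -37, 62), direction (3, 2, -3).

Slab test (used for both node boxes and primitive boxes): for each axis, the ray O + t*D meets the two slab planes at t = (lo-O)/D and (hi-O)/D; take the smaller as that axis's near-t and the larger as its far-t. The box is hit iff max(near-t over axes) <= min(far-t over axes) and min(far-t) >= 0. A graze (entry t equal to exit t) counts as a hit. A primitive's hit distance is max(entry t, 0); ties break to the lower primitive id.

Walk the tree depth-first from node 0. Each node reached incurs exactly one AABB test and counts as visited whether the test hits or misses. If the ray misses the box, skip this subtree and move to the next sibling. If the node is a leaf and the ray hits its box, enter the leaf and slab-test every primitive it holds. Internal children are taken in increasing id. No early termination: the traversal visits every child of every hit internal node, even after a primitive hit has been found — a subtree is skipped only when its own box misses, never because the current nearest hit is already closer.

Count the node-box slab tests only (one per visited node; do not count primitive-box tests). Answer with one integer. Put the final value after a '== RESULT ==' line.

Trace the traversal:
N0 x:[46/3,28] y:[9,27] z:[44/3,80/3] -> hit [46/3,80/3], descend [5, 14]
  N5 x:[46/3,71/3] y:[31/2,27] z:[44/3,80/3] -> hit [31/2,71/3], descend [13, 19]
    N13 x:[20,71/3] y:[20,27] z:[44/3,77/3] -> hit [20,71/3], descend [11, 16]
      N11 x:[20,71/3] y:[20,22] z:[44/3,77/3] -> hit [20,22], descend [12, 22]
        N12 x:[22,71/3] y:[41/2,21] z:[76/3,77/3] -> miss, prune
        N22 x:[20,62/3] y:[20,22] z:[44/3,46/3] -> miss, prune
      N16 x:[62/3,70/3] y:[45/2,27] z:[53/3,23] -> hit [45/2,23], descend [2, 9]
        N2 x:[62/3,68/3] y:[45/2,51/2] z:[65/3,23] -> hit [45/2,68/3] leaf, test {P4@t=45/2}
        N9 x:[64/3,70/3] y:[24,27] z:[53/3,21] -> miss, prune
    N19 x:[46/3,59/3] y:[31/2,21] z:[49/3,80/3] -> hit [49/3,59/3], descend [3, 20]
      N3 x:[46/3,49/3] y:[20,21] z:[25,80/3] -> miss, prune
      N20 x:[17,59/3] y:[31/2,35/2] z:[49/3,23] -> hit [17,35/2], descend [18, 24]
        N18 x:[55/3,59/3] y:[31/2,17] z:[68/3,23] -> miss, prune
        N24 x:[17,53/3] y:[31/2,35/2] z:[49/3,52/3] -> hit [17,52/3] leaf, test {P3@t=17}
  N14 x:[68/3,28] y:[9,23] z:[47/3,70/3] -> hit [68/3,23], descend [10, 15]
    N10 x:[77/3,28] y:[21/2,23] z:[65/3,70/3] -> miss, prune
    N15 x:[68/3,28] y:[9,25/2] z:[47/3,61/3] -> miss, prune

Visited [0, 5, 13, 11, 12, 22, 16, 2, 9, 19, 3, 20, 18, 24, 14, 10, 15]. Tests: 17 box, 2 leaf. Nearest: P3.

== RESULT ==
17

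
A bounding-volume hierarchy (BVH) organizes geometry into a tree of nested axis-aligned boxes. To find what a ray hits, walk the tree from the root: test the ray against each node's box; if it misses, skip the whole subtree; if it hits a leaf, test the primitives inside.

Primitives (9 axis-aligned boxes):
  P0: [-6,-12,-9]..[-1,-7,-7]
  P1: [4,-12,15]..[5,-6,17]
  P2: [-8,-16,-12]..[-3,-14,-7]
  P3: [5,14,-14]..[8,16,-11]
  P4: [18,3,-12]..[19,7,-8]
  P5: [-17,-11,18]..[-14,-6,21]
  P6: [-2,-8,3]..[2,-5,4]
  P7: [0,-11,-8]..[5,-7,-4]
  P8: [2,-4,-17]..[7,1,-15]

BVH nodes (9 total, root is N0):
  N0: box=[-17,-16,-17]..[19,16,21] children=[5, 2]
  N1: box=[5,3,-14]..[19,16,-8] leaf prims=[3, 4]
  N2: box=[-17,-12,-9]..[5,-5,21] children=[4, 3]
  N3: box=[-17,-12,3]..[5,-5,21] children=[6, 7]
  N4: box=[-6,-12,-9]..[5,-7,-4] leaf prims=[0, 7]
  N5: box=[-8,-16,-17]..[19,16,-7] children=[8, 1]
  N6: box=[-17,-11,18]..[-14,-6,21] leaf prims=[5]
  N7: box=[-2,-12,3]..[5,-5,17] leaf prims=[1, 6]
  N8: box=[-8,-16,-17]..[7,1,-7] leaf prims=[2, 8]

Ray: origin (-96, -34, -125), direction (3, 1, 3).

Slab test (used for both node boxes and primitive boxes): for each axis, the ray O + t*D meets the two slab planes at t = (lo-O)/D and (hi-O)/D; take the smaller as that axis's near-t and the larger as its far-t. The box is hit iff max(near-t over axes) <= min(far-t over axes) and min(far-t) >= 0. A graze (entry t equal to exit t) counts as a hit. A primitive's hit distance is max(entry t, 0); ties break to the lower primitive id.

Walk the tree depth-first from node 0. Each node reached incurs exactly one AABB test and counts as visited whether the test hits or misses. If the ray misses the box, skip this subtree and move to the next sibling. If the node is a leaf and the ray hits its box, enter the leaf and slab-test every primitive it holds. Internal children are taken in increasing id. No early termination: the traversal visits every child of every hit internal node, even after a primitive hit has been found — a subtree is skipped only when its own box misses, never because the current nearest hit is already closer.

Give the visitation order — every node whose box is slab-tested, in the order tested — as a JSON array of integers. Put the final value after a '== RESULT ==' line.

Walk:
N0 x:[79/3,115/3] y:[18,50] z:[36,146/3] -> hit [36,115/3], descend [2, 5]
  N2 x:[79/3,101/3] y:[22,29] z:[116/3,146/3] -> miss, prune
  N5 x:[88/3,115/3] y:[18,50] z:[36,118/3] -> hit [36,115/3], descend [1, 8]
    N1 x:[101/3,115/3] y:[37,50] z:[37,39] -> hit [37,115/3] leaf, test {P3(miss), P4@t=38}
    N8 x:[88/3,103/3] y:[18,35] z:[36,118/3] -> miss, prune

Summary -> nodes [0, 2, 5, 1, 8]; box-tests=5; leaf-entries=1; first=P4

== RESULT ==
[0, 2, 5, 1, 8]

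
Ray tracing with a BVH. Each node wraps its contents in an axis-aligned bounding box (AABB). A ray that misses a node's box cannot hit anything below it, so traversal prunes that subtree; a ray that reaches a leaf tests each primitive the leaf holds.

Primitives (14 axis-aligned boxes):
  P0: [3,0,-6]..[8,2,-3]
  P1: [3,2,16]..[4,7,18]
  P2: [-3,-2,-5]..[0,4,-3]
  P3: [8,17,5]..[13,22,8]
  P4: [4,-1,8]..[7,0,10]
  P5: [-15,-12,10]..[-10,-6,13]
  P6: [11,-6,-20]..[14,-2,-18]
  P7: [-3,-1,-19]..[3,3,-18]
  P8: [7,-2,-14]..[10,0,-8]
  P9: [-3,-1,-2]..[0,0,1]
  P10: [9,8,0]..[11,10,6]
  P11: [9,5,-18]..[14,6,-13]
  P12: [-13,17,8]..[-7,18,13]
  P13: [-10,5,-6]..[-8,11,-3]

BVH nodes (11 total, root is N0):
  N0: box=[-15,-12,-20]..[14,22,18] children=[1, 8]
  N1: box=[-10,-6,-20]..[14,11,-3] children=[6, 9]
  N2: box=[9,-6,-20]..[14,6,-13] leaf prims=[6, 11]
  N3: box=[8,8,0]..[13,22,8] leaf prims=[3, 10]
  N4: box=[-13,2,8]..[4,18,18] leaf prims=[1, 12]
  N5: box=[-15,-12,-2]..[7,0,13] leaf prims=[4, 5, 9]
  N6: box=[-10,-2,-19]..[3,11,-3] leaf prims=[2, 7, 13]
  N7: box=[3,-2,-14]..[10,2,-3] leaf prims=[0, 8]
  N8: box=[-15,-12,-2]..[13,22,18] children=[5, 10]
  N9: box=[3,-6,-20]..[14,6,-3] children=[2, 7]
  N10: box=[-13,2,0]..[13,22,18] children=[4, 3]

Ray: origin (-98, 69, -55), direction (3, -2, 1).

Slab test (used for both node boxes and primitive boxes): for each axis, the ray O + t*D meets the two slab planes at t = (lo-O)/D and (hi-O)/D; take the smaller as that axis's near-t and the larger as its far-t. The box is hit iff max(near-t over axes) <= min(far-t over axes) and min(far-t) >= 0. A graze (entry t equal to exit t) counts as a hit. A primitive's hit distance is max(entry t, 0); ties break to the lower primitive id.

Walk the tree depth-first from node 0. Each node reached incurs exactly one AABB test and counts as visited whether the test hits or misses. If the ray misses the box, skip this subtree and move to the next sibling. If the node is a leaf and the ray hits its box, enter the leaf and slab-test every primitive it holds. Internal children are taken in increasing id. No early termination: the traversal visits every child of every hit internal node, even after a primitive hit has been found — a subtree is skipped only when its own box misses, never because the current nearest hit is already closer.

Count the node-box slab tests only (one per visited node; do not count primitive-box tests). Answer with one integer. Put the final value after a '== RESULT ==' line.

Walk:
N0 x:[83/3,112/3] y:[47/2,81/2] z:[35,73] -> hit [35,112/3], descend [1, 8]
  N1 x:[88/3,112/3] y:[29,75/2] z:[35,52] -> hit [35,112/3], descend [6, 9]
    N6 x:[88/3,101/3] y:[29,71/2] z:[36,52] -> miss, prune
    N9 x:[101/3,112/3] y:[63/2,75/2] z:[35,52] -> hit [35,112/3], descend [2, 7]
      N2 x:[107/3,112/3] y:[63/2,75/2] z:[35,42] -> hit [107/3,112/3] leaf, test {P6@t=109/3, P11(miss)}
      N7 x:[101/3,36] y:[67/2,71/2] z:[41,52] -> miss, prune
  N8 x:[83/3,37] y:[47/2,81/2] z:[53,73] -> miss, prune

7 AABB tests over nodes [0, 1, 6, 9, 2, 7, 8]; 1 leaf entered; closest P6.

== RESULT ==
7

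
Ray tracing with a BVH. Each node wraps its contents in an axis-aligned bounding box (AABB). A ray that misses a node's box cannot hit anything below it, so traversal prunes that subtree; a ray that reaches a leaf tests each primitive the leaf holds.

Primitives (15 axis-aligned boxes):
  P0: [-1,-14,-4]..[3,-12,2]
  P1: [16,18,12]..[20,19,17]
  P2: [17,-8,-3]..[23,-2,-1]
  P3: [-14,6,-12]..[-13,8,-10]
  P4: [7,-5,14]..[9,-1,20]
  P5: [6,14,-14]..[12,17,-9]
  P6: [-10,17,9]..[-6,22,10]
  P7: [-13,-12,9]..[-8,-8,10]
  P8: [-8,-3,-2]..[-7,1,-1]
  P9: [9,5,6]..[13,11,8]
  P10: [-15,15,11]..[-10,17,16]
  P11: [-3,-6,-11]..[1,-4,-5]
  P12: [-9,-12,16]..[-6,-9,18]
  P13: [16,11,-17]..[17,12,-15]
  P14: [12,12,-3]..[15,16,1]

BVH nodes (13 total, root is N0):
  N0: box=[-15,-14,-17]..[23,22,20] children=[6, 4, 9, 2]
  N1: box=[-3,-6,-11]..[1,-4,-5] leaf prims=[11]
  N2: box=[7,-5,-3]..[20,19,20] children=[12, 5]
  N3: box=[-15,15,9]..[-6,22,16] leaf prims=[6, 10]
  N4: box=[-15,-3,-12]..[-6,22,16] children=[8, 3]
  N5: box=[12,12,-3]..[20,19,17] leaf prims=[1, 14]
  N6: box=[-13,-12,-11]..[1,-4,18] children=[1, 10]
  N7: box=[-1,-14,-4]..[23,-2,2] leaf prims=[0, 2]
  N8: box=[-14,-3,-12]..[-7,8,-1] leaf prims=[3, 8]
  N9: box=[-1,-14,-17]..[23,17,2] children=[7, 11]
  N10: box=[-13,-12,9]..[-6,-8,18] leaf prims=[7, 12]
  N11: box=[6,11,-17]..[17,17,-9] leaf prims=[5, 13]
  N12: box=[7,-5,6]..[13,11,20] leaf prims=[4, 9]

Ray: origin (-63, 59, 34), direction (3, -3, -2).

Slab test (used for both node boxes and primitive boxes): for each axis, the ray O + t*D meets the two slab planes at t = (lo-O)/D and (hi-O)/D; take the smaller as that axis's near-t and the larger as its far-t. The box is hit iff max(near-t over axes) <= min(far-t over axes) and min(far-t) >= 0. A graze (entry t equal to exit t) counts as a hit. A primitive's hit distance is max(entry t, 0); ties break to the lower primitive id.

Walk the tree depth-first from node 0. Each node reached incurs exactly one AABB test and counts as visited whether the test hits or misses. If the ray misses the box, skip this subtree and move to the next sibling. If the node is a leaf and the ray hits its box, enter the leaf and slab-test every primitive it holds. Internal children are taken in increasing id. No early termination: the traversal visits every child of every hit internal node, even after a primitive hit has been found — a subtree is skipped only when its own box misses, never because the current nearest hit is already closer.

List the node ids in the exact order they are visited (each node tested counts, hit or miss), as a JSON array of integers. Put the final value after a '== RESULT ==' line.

Traverse from the root:
N0 x:[16,86/3] y:[37/3,73/3] z:[7,51/2] -> hit [16,73/3], descend [2, 4, 6, 9]
  N2 x:[70/3,83/3] y:[40/3,64/3] z:[7,37/2] -> miss, prune
  N4 x:[16,19] y:[37/3,62/3] z:[9,23] -> hit [16,19], descend [3, 8]
    N3 x:[16,19] y:[37/3,44/3] z:[9,25/2] -> miss, prune
    N8 x:[49/3,56/3] y:[17,62/3] z:[35/2,23] -> hit [35/2,56/3] leaf, test {P3(miss), P8(miss)}
  N6 x:[50/3,64/3] y:[21,71/3] z:[8,45/2] -> hit [21,64/3], descend [1, 10]
    N1 x:[20,64/3] y:[21,65/3] z:[39/2,45/2] -> hit [21,64/3] leaf, test {P11@t=21}
    N10 x:[50/3,19] y:[67/3,71/3] z:[8,25/2] -> miss, prune
  N9 x:[62/3,86/3] y:[14,73/3] z:[16,51/2] -> hit [62/3,73/3], descend [7, 11]
    N7 x:[62/3,86/3] y:[61/3,73/3] z:[16,19] -> miss, prune
    N11 x:[23,80/3] y:[14,16] z:[43/2,51/2] -> miss, prune

order=[0, 2, 4, 3, 8, 6, 1, 10, 9, 7, 11]  |boxes|=11  |leaves|=2  hit=P11

== RESULT ==
[0, 2, 4, 3, 8, 6, 1, 10, 9, 7, 11]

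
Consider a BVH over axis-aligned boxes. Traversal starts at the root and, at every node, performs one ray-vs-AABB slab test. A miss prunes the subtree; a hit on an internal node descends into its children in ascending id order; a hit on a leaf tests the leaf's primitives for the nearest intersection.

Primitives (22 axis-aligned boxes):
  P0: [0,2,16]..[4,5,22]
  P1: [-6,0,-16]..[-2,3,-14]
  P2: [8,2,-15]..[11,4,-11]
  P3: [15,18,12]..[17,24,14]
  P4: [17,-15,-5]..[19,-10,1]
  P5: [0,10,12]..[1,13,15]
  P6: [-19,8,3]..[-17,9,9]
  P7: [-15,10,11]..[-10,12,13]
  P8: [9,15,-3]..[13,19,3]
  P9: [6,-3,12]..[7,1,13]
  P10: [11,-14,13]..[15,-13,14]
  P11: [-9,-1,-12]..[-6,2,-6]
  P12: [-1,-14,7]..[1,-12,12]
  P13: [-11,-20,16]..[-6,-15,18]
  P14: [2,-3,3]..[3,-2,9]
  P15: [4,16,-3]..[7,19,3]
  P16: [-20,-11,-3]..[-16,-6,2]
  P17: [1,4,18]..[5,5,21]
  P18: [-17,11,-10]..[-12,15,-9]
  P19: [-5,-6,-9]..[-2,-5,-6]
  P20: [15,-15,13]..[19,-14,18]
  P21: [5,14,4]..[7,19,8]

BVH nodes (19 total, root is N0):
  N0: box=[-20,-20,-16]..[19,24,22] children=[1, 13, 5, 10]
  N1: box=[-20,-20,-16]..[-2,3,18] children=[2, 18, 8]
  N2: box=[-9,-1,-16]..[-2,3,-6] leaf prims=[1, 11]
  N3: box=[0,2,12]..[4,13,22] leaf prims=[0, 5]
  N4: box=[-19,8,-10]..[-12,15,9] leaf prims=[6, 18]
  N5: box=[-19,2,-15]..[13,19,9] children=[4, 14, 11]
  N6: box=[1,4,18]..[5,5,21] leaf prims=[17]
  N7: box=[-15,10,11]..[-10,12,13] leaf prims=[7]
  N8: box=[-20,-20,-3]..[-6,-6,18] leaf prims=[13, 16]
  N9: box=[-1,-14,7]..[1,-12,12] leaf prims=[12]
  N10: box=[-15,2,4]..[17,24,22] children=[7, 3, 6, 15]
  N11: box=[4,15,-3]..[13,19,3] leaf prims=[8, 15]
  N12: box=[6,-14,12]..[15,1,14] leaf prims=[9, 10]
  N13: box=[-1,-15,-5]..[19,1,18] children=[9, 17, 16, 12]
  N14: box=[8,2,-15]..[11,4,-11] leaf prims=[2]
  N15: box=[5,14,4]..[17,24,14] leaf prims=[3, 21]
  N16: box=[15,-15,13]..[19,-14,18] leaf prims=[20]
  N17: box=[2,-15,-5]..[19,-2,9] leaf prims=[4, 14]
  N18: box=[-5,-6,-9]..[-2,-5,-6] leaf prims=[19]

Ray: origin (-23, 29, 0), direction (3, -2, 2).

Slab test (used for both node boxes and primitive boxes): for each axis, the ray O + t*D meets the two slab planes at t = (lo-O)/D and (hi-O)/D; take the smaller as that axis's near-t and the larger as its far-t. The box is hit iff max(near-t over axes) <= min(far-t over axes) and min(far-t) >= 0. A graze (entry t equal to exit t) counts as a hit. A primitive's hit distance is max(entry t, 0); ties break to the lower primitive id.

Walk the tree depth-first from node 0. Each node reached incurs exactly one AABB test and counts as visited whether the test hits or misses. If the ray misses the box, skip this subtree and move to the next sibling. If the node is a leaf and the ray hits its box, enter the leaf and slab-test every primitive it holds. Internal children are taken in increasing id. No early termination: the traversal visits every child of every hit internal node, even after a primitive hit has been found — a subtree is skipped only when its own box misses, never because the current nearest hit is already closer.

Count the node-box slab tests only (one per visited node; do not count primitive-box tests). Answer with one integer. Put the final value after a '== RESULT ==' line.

Trace the traversal:
N0 x:[1,14] y:[5/2,49/2] z:[-8,11] -> hit [5/2,11], descend [1, 5, 10, 13]
  N1 x:[1,7] y:[13,49/2] z:[-8,9] -> miss, prune
  N5 x:[4/3,12] y:[5,27/2] z:[-15/2,9/2] -> miss, prune
  N10 x:[8/3,40/3] y:[5/2,27/2] z:[2,11] -> hit [8/3,11], descend [3, 6, 7, 15]
    N3 x:[23/3,9] y:[8,27/2] z:[6,11] -> hit [8,9] leaf, test {P0(miss), P5(miss)}
    N6 x:[8,28/3] y:[12,25/2] z:[9,21/2] -> miss, prune
    N7 x:[8/3,13/3] y:[17/2,19/2] z:[11/2,13/2] -> miss, prune
    N15 x:[28/3,40/3] y:[5/2,15/2] z:[2,7] -> miss, prune
  N13 x:[22/3,14] y:[14,22] z:[-5/2,9] -> miss, prune

9 AABB tests over nodes [0, 1, 5, 10, 3, 6, 7, 15, 13]; 1 leaf entered; closest miss.

== RESULT ==
9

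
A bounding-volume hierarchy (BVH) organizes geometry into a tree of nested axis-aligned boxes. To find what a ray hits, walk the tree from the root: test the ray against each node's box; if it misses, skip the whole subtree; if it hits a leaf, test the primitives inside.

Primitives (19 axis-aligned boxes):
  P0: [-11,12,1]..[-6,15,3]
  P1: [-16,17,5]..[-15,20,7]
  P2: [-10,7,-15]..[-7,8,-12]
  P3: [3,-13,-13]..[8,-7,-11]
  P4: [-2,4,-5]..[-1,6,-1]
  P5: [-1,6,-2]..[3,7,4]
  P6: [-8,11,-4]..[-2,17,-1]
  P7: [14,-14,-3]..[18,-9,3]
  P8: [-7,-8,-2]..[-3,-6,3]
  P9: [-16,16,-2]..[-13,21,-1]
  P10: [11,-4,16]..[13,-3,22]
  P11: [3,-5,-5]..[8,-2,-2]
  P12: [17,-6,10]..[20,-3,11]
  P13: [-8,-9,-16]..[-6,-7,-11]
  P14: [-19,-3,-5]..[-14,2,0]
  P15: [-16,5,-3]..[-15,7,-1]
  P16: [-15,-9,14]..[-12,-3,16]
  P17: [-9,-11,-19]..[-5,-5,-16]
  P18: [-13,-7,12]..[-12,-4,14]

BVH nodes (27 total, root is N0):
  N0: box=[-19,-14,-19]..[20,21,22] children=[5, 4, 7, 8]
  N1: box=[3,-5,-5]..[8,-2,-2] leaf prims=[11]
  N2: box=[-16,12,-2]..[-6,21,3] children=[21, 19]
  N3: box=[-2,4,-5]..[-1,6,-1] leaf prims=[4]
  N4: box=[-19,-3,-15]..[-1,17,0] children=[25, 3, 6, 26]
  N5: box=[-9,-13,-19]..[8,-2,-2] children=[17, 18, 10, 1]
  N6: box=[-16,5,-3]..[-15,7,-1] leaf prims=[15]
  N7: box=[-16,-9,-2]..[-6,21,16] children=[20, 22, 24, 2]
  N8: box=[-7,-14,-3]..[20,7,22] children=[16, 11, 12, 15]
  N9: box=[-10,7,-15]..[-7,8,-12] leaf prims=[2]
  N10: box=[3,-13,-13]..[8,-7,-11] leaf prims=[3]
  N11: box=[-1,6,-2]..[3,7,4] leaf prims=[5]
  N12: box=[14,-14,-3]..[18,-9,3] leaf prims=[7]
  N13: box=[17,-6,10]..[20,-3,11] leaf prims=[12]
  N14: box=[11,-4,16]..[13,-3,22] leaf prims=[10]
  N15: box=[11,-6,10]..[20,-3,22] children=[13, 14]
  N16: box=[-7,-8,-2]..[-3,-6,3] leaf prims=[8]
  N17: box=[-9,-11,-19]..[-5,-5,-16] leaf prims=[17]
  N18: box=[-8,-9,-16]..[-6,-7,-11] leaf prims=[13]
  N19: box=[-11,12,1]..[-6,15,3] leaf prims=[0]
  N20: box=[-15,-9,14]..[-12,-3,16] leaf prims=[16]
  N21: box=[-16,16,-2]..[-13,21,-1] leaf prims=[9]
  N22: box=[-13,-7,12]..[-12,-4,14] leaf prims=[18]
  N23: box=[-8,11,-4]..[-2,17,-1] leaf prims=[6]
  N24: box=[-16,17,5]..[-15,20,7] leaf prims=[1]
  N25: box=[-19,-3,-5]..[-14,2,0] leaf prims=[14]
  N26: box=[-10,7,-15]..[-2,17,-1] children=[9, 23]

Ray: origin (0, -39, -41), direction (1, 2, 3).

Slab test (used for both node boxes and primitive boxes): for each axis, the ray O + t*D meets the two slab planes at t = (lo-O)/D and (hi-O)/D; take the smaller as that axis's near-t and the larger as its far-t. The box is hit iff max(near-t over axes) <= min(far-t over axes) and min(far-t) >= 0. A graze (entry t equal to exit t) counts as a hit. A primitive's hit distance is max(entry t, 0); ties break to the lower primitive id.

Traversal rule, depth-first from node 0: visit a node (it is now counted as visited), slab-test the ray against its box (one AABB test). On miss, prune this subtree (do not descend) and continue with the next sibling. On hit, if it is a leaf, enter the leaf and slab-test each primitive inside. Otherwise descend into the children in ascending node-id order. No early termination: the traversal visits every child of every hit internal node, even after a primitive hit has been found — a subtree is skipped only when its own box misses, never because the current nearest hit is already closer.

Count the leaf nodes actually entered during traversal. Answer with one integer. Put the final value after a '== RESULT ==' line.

Traverse from the root:
N0 x:[-19,20] y:[25/2,30] z:[22/3,21] -> hit [25/2,20], descend [4, 5, 7, 8]
  N4 x:[-19,-1] y:[18,28] z:[26/3,41/3] -> miss, prune
  N5 x:[-9,8] y:[13,37/2] z:[22/3,13] -> miss, prune
  N7 x:[-16,-6] y:[15,30] z:[13,19] -> miss, prune
  N8 x:[-7,20] y:[25/2,23] z:[38/3,21] -> hit [38/3,20], descend [11, 12, 15, 16]
    N11 x:[-1,3] y:[45/2,23] z:[13,15] -> miss, prune
    N12 x:[14,18] y:[25/2,15] z:[38/3,44/3] -> hit [14,44/3] leaf, test {P7@t=14}
    N15 x:[11,20] y:[33/2,18] z:[17,21] -> hit [17,18], descend [13, 14]
      N13 x:[17,20] y:[33/2,18] z:[17,52/3] -> hit [17,52/3] leaf, test {P12@t=17}
      N14 x:[11,13] y:[35/2,18] z:[19,21] -> miss, prune
    N16 x:[-7,-3] y:[31/2,33/2] z:[13,44/3] -> miss, prune

11 AABB tests over nodes [0, 4, 5, 7, 8, 11, 12, 15, 13, 14, 16]; 2 leaves entered; closest P7.

== RESULT ==
2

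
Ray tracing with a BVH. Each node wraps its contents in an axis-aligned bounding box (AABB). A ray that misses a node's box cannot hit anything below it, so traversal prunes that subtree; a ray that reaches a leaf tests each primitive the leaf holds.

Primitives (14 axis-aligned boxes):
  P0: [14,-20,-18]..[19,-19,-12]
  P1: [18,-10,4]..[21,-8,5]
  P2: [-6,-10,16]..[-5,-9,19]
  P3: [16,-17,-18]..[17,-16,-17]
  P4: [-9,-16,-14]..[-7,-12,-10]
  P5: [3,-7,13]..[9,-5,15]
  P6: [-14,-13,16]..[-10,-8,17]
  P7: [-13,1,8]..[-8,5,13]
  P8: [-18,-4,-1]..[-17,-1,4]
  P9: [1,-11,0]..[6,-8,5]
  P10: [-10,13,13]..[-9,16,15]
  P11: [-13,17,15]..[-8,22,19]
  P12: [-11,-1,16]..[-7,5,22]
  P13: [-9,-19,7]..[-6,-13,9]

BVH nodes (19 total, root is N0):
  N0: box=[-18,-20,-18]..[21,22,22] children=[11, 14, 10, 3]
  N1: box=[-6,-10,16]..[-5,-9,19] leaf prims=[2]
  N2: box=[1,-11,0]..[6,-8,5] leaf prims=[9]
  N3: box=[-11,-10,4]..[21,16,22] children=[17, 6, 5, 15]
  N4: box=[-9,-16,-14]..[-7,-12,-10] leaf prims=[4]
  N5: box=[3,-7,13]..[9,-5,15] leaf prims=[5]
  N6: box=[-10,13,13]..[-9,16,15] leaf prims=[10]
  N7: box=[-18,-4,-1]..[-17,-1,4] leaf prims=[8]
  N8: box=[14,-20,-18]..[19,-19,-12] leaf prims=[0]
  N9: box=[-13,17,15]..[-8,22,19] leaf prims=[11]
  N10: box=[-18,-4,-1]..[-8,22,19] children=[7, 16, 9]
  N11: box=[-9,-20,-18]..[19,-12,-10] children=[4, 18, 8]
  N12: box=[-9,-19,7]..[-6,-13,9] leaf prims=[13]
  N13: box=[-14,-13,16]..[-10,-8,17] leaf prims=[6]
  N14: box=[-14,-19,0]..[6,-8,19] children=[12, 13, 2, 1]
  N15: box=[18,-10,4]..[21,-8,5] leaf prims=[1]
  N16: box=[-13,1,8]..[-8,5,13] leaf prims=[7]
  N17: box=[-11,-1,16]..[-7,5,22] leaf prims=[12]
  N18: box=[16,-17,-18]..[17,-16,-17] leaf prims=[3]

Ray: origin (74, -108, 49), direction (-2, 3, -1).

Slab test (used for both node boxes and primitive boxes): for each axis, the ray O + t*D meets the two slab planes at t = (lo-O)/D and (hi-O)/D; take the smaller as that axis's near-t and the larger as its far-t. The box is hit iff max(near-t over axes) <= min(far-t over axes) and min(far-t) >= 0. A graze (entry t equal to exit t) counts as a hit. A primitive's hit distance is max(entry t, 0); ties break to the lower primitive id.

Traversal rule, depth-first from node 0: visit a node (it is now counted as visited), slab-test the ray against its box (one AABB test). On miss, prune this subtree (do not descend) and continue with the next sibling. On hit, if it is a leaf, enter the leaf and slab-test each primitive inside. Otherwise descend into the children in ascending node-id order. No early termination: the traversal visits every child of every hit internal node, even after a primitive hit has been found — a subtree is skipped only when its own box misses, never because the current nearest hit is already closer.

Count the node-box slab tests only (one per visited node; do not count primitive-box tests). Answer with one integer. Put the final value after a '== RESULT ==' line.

Traverse from the root:
N0 x:[53/2,46] y:[88/3,130/3] z:[27,67] -> hit [88/3,130/3], descend [3, 10, 11, 14]
  N3 x:[53/2,85/2] y:[98/3,124/3] z:[27,45] -> hit [98/3,124/3], descend [5, 6, 15, 17]
    N5 x:[65/2,71/2] y:[101/3,103/3] z:[34,36] -> hit [34,103/3] leaf, test {P5@t=34}
    N6 x:[83/2,42] y:[121/3,124/3] z:[34,36] -> miss, prune
    N15 x:[53/2,28] y:[98/3,100/3] z:[44,45] -> miss, prune
    N17 x:[81/2,85/2] y:[107/3,113/3] z:[27,33] -> miss, prune
  N10 x:[41,46] y:[104/3,130/3] z:[30,50] -> hit [41,130/3], descend [7, 9, 16]
    N7 x:[91/2,46] y:[104/3,107/3] z:[45,50] -> miss, prune
    N9 x:[41,87/2] y:[125/3,130/3] z:[30,34] -> miss, prune
    N16 x:[41,87/2] y:[109/3,113/3] z:[36,41] -> miss, prune
  N11 x:[55/2,83/2] y:[88/3,32] z:[59,67] -> miss, prune
  N14 x:[34,44] y:[89/3,100/3] z:[30,49] -> miss, prune

Summary -> nodes [0, 3, 5, 6, 15, 17, 10, 7, 9, 16, 11, 14]; box-tests=12; leaf-entries=1; first=P5

== RESULT ==
12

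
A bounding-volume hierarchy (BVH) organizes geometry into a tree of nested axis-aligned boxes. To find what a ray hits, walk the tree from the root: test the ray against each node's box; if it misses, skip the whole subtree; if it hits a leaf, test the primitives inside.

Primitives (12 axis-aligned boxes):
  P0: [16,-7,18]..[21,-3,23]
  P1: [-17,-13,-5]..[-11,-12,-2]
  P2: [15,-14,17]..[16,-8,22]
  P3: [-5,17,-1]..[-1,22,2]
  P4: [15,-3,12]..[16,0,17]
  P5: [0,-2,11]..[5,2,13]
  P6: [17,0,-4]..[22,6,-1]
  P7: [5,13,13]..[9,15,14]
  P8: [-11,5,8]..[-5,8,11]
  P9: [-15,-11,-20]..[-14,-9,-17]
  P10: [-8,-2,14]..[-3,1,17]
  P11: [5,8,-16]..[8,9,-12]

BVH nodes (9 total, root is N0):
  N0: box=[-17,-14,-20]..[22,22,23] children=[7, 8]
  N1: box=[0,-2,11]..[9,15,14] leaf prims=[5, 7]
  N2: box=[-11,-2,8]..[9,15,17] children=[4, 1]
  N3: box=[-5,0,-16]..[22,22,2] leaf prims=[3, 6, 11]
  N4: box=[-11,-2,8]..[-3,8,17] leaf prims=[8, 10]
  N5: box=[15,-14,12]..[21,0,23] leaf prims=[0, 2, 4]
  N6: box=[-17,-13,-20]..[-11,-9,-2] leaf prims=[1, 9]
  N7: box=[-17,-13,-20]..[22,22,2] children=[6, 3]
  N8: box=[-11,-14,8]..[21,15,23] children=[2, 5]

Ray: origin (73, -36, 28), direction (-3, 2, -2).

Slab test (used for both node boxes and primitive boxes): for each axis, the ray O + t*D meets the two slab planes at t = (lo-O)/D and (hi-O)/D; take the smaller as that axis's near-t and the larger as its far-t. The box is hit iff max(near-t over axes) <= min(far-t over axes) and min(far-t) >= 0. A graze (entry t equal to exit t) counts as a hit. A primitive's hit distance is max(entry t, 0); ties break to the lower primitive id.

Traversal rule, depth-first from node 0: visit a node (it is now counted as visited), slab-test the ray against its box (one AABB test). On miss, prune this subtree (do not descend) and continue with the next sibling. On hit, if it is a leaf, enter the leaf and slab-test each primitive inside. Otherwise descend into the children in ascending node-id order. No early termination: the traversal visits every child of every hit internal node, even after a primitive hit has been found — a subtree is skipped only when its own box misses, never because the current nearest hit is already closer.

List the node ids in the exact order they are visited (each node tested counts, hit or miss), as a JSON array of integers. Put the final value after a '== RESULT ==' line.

Traverse from the root:
N0 x:[17,30] y:[11,29] z:[5/2,24] -> hit [17,24], descend [7, 8]
  N7 x:[17,30] y:[23/2,29] z:[13,24] -> hit [17,24], descend [3, 6]
    N3 x:[17,26] y:[18,29] z:[13,22] -> hit [18,22] leaf, test {P3(miss), P6(miss), P11@t=22}
    N6 x:[28,30] y:[23/2,27/2] z:[15,24] -> miss, prune
  N8 x:[52/3,28] y:[11,51/2] z:[5/2,10] -> miss, prune

Summary -> nodes [0, 7, 3, 6, 8]; box-tests=5; leaf-entries=1; first=P11

== RESULT ==
[0, 7, 3, 6, 8]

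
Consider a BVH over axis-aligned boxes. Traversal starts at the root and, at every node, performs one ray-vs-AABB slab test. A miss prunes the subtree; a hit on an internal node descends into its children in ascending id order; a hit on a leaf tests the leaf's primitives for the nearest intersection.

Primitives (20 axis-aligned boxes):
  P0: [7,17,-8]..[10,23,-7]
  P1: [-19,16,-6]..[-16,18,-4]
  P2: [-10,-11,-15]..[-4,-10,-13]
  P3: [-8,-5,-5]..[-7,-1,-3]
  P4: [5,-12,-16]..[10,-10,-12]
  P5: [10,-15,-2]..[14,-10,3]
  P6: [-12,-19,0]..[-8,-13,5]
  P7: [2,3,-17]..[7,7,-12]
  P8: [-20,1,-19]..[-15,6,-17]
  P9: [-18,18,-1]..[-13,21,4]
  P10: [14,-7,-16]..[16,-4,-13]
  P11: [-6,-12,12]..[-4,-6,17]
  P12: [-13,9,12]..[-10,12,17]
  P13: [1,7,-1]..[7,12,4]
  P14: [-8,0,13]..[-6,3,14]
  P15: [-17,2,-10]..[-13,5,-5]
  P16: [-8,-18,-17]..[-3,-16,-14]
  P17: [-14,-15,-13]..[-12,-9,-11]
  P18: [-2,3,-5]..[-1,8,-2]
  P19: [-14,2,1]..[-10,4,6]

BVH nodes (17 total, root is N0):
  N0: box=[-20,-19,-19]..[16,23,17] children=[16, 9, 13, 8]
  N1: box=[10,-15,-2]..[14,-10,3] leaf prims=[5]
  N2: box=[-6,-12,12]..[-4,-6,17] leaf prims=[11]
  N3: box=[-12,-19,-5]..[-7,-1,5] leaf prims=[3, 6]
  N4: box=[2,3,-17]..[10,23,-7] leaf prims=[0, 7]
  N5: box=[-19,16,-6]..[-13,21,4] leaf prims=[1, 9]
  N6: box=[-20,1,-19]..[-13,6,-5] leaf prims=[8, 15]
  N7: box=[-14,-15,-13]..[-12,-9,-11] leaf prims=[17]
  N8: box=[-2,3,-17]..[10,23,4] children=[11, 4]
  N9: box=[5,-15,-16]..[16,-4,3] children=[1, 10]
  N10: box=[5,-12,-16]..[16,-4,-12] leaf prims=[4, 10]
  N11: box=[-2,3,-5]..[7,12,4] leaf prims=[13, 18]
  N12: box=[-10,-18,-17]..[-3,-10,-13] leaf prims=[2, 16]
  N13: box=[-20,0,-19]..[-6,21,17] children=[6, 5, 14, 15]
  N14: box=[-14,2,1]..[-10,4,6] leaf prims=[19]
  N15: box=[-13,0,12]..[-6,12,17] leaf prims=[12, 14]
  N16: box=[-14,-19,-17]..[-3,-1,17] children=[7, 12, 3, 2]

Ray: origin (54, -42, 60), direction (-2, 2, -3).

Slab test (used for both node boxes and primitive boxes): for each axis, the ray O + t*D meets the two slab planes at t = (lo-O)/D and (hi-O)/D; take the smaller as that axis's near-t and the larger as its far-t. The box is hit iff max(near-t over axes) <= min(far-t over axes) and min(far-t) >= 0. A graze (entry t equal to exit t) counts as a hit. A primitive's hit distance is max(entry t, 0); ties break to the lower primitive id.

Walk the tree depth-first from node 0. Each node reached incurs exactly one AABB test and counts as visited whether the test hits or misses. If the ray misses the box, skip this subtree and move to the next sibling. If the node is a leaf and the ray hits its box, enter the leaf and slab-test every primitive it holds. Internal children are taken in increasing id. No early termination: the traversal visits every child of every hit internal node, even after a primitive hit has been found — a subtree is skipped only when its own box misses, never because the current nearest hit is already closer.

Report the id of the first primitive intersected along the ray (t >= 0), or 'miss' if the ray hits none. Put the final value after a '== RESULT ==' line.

Trace the traversal:
N0 x:[19,37] y:[23/2,65/2] z:[43/3,79/3] -> hit [19,79/3], descend [8, 9, 13, 16]
  N8 x:[22,28] y:[45/2,65/2] z:[56/3,77/3] -> hit [45/2,77/3], descend [4, 11]
    N4 x:[22,26] y:[45/2,65/2] z:[67/3,77/3] -> hit [45/2,77/3] leaf, test {P0(miss), P7@t=24}
    N11 x:[47/2,28] y:[45/2,27] z:[56/3,65/3] -> miss, prune
  N9 x:[19,49/2] y:[27/2,19] z:[19,76/3] -> hit [19,19], descend [1, 10]
    N1 x:[20,22] y:[27/2,16] z:[19,62/3] -> miss, prune
    N10 x:[19,49/2] y:[15,19] z:[24,76/3] -> miss, prune
  N13 x:[30,37] y:[21,63/2] z:[43/3,79/3] -> miss, prune
  N16 x:[57/2,34] y:[23/2,41/2] z:[43/3,77/3] -> miss, prune

Summary -> nodes [0, 8, 4, 11, 9, 1, 10, 13, 16]; box-tests=9; leaf-entries=1; first=P7

== RESULT ==
7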